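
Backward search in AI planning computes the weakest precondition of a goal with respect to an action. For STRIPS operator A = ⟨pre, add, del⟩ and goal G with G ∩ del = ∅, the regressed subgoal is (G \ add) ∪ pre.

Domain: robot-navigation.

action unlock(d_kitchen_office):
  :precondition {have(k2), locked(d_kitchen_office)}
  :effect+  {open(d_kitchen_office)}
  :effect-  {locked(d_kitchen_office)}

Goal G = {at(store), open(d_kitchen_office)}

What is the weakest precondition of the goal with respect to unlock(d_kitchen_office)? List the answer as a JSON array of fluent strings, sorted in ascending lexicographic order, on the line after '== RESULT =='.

Regress:
  G ∩ del = {}  (empty — regression defined)
  G \ add = {at(store), open(d_kitchen_office)} \ {open(d_kitchen_office)} = {at(store)}
  ∪ pre   = {at(store)} ∪ {have(k2), locked(d_kitchen_office)}
          = {at(store), have(k2), locked(d_kitchen_office)}

== RESULT ==
["at(store)", "have(k2)", "locked(d_kitchen_office)"]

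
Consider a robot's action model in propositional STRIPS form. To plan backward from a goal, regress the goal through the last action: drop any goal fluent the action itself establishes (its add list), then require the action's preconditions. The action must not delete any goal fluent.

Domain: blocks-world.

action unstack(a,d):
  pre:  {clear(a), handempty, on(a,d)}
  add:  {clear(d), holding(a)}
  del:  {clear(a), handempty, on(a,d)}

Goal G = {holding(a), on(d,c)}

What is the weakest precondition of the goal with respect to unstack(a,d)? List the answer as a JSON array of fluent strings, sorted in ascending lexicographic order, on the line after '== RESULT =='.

Compute (G \ add) ∪ pre:
  G ∩ del = {}  (empty — regression defined)
  G \ add = {holding(a), on(d,c)} \ {clear(d), holding(a)} = {on(d,c)}
  ∪ pre   = {on(d,c)} ∪ {clear(a), handempty, on(a,d)}
          = {clear(a), handempty, on(a,d), on(d,c)}

== RESULT ==
["clear(a)", "handempty", "on(a,d)", "on(d,c)"]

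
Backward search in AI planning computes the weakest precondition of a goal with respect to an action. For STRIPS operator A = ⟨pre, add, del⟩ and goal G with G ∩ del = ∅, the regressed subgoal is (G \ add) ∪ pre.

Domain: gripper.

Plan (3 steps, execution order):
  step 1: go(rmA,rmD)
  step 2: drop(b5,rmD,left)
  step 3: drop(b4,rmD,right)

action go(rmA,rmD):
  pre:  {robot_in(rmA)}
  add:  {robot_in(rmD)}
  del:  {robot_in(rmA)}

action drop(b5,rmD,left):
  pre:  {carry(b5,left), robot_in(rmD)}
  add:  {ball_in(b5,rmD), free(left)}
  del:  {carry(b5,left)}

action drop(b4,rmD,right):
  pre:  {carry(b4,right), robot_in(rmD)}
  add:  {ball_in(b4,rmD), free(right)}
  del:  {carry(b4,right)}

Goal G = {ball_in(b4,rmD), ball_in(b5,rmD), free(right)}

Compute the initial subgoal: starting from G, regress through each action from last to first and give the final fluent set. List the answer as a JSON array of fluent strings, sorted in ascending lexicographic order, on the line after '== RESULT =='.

Work backward from the goal:
  through step 3 (drop(b4,rmD,right)): drop {ball_in(b4,rmD), free(right)}, keep {ball_in(b5,rmD)}, require {carry(b4,right), robot_in(rmD)}
    → {ball_in(b5,rmD), carry(b4,right), robot_in(rmD)}
  through step 2 (drop(b5,rmD,left)): drop {ball_in(b5,rmD)}, keep {carry(b4,right), robot_in(rmD)}, require {carry(b5,left), robot_in(rmD)}
    → {carry(b4,right), carry(b5,left), robot_in(rmD)}
  through step 1 (go(rmA,rmD)): drop {robot_in(rmD)}, keep {carry(b4,right), carry(b5,left)}, require {robot_in(rmA)}
    → {carry(b4,right), carry(b5,left), robot_in(rmA)}

== RESULT ==
["carry(b4,right)", "carry(b5,left)", "robot_in(rmA)"]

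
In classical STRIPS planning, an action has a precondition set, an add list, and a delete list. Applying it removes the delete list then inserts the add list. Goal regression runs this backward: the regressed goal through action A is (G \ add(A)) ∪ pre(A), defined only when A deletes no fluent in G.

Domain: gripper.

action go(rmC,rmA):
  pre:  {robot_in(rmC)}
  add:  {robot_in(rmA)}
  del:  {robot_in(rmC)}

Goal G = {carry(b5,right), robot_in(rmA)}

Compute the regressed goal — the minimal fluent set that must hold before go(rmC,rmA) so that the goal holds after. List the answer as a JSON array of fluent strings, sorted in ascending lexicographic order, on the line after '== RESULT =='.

Regress:
  G ∩ del = {}  (empty — regression defined)
  G \ add = {carry(b5,right), robot_in(rmA)} \ {robot_in(rmA)} = {carry(b5,right)}
  ∪ pre   = {carry(b5,right)} ∪ {robot_in(rmC)}
          = {carry(b5,right), robot_in(rmC)}

== RESULT ==
["carry(b5,right)", "robot_in(rmC)"]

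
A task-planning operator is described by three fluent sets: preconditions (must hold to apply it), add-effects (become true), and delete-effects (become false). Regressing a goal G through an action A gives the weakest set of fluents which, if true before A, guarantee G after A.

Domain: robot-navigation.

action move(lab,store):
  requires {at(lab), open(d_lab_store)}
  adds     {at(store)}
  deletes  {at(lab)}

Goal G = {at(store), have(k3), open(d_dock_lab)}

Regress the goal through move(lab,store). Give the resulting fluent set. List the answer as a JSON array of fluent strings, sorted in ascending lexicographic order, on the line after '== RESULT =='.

Regress:
  G ∩ del = {}  (empty — regression defined)
  G \ add = {at(store), have(k3), open(d_dock_lab)} \ {at(store)} = {have(k3), open(d_dock_lab)}
  ∪ pre   = {have(k3), open(d_dock_lab)} ∪ {at(lab), open(d_lab_store)}
          = {at(lab), have(k3), open(d_dock_lab), open(d_lab_store)}

== RESULT ==
["at(lab)", "have(k3)", "open(d_dock_lab)", "open(d_lab_store)"]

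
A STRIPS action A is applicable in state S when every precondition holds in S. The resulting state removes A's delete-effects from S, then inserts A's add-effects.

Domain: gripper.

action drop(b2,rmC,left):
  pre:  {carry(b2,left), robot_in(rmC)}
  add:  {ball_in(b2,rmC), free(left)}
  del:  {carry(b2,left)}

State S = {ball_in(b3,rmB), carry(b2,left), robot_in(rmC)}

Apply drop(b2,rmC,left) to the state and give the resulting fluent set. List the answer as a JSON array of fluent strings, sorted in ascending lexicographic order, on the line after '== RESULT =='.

Compute (S \ del) ∪ add:
  pre ⊆ S: {carry(b2,left), robot_in(rmC)} ⊆ S  — applicable
  S \ del = {ball_in(b3,rmB), robot_in(rmC)}
  ∪ add   = {ball_in(b2,rmC), ball_in(b3,rmB), free(left), robot_in(rmC)}

== RESULT ==
["ball_in(b2,rmC)", "ball_in(b3,rmB)", "free(left)", "robot_in(rmC)"]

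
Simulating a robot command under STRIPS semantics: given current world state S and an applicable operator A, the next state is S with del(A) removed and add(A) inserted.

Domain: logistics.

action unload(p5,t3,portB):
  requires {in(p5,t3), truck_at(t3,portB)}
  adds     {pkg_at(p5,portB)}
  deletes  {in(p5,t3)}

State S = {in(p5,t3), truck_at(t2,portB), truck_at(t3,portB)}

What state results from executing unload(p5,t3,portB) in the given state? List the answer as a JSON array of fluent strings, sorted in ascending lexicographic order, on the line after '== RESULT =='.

Compute (S \ del) ∪ add:
  pre ⊆ S: {in(p5,t3), truck_at(t3,portB)} ⊆ S  — applicable
  S \ del = {truck_at(t2,portB), truck_at(t3,portB)}
  ∪ add   = {pkg_at(p5,portB), truck_at(t2,portB), truck_at(t3,portB)}

== RESULT ==
["pkg_at(p5,portB)", "truck_at(t2,portB)", "truck_at(t3,portB)"]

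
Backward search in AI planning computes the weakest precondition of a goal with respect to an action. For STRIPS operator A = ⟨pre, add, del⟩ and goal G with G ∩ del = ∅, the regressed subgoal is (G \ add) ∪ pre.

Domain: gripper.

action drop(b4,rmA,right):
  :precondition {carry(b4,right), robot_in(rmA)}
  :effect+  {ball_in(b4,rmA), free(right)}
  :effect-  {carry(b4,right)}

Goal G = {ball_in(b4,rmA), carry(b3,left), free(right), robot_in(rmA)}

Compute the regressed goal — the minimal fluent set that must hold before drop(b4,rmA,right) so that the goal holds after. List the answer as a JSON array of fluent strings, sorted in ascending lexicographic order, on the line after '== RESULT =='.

Compute (G \ add) ∪ pre:
  G ∩ del = {}  (empty — regression defined)
  G \ add = {ball_in(b4,rmA), carry(b3,left), free(right), robot_in(rmA)} \ {ball_in(b4,rmA), free(right)} = {carry(b3,left), robot_in(rmA)}
  ∪ pre   = {carry(b3,left), robot_in(rmA)} ∪ {carry(b4,right), robot_in(rmA)}
          = {carry(b3,left), carry(b4,right), robot_in(rmA)}

== RESULT ==
["carry(b3,left)", "carry(b4,right)", "robot_in(rmA)"]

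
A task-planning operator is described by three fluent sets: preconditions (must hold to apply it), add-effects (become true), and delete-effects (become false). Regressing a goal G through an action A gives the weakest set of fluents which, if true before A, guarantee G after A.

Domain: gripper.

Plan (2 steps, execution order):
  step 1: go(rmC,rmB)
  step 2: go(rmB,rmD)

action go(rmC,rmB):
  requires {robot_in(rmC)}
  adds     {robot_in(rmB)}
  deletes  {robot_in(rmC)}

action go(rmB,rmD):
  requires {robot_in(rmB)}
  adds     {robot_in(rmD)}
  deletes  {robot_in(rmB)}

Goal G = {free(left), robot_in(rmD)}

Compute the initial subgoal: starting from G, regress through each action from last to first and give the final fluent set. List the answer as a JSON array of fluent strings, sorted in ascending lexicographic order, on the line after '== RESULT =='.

Regress step by step:
  through step 2 (go(rmB,rmD)): drop {robot_in(rmD)}, keep {free(left)}, require {robot_in(rmB)}
    → {free(left), robot_in(rmB)}
  through step 1 (go(rmC,rmB)): drop {robot_in(rmB)}, keep {free(left)}, require {robot_in(rmC)}
    → {free(left), robot_in(rmC)}

== RESULT ==
["free(left)", "robot_in(rmC)"]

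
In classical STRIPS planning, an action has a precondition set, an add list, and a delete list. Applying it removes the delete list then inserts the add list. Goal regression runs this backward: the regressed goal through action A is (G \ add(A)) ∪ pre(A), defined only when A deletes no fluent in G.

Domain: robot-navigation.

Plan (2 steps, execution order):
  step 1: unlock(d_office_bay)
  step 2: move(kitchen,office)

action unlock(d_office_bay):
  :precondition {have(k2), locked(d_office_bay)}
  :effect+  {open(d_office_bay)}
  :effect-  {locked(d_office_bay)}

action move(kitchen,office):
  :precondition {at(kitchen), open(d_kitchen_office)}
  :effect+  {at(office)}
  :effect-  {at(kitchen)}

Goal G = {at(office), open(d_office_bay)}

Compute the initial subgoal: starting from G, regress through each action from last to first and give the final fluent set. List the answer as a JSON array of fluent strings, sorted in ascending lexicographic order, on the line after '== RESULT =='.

Work backward from the goal:
  through step 2 (move(kitchen,office)): drop {at(office)}, keep {open(d_office_bay)}, require {at(kitchen), open(d_kitchen_office)}
    → {at(kitchen), open(d_kitchen_office), open(d_office_bay)}
  through step 1 (unlock(d_office_bay)): drop {open(d_office_bay)}, keep {at(kitchen), open(d_kitchen_office)}, require {have(k2), locked(d_office_bay)}
    → {at(kitchen), have(k2), locked(d_office_bay), open(d_kitchen_office)}

== RESULT ==
["at(kitchen)", "have(k2)", "locked(d_office_bay)", "open(d_kitchen_office)"]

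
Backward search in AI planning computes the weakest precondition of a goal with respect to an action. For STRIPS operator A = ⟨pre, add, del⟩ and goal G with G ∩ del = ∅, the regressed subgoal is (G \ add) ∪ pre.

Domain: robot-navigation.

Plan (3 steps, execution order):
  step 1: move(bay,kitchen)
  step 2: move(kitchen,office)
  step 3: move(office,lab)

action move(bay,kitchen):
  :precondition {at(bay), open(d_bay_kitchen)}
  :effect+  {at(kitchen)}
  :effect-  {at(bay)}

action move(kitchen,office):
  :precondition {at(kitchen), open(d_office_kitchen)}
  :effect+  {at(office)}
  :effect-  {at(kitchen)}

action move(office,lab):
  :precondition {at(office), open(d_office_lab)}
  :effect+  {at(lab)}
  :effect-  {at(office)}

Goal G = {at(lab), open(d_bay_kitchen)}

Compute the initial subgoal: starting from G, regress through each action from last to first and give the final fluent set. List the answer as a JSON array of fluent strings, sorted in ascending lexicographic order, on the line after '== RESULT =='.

Regress step by step:
  through step 3 (move(office,lab)): drop {at(lab)}, keep {open(d_bay_kitchen)}, require {at(office), open(d_office_lab)}
    → {at(office), open(d_bay_kitchen), open(d_office_lab)}
  through step 2 (move(kitchen,office)): drop {at(office)}, keep {open(d_bay_kitchen), open(d_office_lab)}, require {at(kitchen), open(d_office_kitchen)}
    → {at(kitchen), open(d_bay_kitchen), open(d_office_kitchen), open(d_office_lab)}
  through step 1 (move(bay,kitchen)): drop {at(kitchen)}, keep {open(d_bay_kitchen), open(d_office_kitchen), open(d_office_lab)}, require {at(bay), open(d_bay_kitchen)}
    → {at(bay), open(d_bay_kitchen), open(d_office_kitchen), open(d_office_lab)}

== RESULT ==
["at(bay)", "open(d_bay_kitchen)", "open(d_office_kitchen)", "open(d_office_lab)"]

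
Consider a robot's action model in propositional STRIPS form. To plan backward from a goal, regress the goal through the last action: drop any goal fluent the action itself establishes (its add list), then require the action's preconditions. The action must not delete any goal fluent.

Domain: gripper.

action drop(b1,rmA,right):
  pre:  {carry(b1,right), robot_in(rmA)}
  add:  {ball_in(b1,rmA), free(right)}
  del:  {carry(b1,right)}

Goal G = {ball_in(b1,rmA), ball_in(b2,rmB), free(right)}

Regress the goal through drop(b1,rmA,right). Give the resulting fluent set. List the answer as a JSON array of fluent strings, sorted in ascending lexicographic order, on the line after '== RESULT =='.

Compute (G \ add) ∪ pre:
  G ∩ del = {}  (empty — regression defined)
  G \ add = {ball_in(b1,rmA), ball_in(b2,rmB), free(right)} \ {ball_in(b1,rmA), free(right)} = {ball_in(b2,rmB)}
  ∪ pre   = {ball_in(b2,rmB)} ∪ {carry(b1,right), robot_in(rmA)}
          = {ball_in(b2,rmB), carry(b1,right), robot_in(rmA)}

== RESULT ==
["ball_in(b2,rmB)", "carry(b1,right)", "robot_in(rmA)"]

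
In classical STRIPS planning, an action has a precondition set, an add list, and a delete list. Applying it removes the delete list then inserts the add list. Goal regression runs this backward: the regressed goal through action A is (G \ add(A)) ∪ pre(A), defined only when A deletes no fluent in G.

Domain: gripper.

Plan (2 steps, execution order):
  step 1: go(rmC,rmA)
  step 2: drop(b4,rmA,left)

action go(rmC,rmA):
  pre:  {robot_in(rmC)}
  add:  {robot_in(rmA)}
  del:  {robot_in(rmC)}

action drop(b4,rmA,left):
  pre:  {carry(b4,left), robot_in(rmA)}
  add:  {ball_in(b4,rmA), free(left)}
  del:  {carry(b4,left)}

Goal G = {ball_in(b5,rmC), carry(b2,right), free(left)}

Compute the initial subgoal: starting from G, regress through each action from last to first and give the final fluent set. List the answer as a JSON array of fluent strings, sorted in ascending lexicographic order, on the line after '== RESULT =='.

Work backward from the goal:
  through step 2 (drop(b4,rmA,left)): drop {free(left)}, keep {ball_in(b5,rmC), carry(b2,right)}, require {carry(b4,left), robot_in(rmA)}
    → {ball_in(b5,rmC), carry(b2,right), carry(b4,left), robot_in(rmA)}
  through step 1 (go(rmC,rmA)): drop {robot_in(rmA)}, keep {ball_in(b5,rmC), carry(b2,right), carry(b4,left)}, require {robot_in(rmC)}
    → {ball_in(b5,rmC), carry(b2,right), carry(b4,left), robot_in(rmC)}

== RESULT ==
["ball_in(b5,rmC)", "carry(b2,right)", "carry(b4,left)", "robot_in(rmC)"]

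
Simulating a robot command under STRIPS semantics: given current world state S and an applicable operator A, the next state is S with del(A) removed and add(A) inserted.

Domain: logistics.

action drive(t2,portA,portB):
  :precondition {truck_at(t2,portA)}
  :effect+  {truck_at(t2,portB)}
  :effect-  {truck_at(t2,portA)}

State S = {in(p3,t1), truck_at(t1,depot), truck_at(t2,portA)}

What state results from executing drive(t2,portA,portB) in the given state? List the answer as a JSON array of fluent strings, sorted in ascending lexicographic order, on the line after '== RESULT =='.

Compute (S \ del) ∪ add:
  pre ⊆ S: {truck_at(t2,portA)} ⊆ S  — applicable
  S \ del = {in(p3,t1), truck_at(t1,depot)}
  ∪ add   = {in(p3,t1), truck_at(t1,depot), truck_at(t2,portB)}

== RESULT ==
["in(p3,t1)", "truck_at(t1,depot)", "truck_at(t2,portB)"]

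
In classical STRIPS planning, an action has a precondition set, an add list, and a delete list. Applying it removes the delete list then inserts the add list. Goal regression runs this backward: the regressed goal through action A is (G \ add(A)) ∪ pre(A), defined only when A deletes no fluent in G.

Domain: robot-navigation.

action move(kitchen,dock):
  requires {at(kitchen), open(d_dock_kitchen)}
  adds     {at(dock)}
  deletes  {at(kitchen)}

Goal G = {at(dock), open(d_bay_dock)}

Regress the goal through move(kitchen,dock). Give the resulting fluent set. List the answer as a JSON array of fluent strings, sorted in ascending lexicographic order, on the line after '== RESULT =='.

Regress:
  G ∩ del = {}  (empty — regression defined)
  G \ add = {at(dock), open(d_bay_dock)} \ {at(dock)} = {open(d_bay_dock)}
  ∪ pre   = {open(d_bay_dock)} ∪ {at(kitchen), open(d_dock_kitchen)}
          = {at(kitchen), open(d_bay_dock), open(d_dock_kitchen)}

== RESULT ==
["at(kitchen)", "open(d_bay_dock)", "open(d_dock_kitchen)"]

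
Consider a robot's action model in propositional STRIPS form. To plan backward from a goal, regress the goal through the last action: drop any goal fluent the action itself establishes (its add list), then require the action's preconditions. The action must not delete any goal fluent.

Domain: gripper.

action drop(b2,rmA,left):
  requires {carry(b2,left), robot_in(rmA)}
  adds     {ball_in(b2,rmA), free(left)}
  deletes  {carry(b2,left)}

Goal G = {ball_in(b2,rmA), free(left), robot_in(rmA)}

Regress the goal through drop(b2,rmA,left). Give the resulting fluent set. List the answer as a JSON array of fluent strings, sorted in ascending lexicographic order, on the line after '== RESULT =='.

Regress:
  G ∩ del = {}  (empty — regression defined)
  G \ add = {ball_in(b2,rmA), free(left), robot_in(rmA)} \ {ball_in(b2,rmA), free(left)} = {robot_in(rmA)}
  ∪ pre   = {robot_in(rmA)} ∪ {carry(b2,left), robot_in(rmA)}
          = {carry(b2,left), robot_in(rmA)}

== RESULT ==
["carry(b2,left)", "robot_in(rmA)"]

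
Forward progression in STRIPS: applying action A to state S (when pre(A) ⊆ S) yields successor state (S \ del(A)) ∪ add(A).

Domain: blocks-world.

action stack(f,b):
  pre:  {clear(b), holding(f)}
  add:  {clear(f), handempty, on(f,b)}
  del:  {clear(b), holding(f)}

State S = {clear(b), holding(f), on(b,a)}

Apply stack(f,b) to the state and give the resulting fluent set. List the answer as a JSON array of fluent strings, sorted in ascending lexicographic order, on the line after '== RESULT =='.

Progress:
  pre ⊆ S: {clear(b), holding(f)} ⊆ S  — applicable
  S \ del = {on(b,a)}
  ∪ add   = {clear(f), handempty, on(b,a), on(f,b)}

== RESULT ==
["clear(f)", "handempty", "on(b,a)", "on(f,b)"]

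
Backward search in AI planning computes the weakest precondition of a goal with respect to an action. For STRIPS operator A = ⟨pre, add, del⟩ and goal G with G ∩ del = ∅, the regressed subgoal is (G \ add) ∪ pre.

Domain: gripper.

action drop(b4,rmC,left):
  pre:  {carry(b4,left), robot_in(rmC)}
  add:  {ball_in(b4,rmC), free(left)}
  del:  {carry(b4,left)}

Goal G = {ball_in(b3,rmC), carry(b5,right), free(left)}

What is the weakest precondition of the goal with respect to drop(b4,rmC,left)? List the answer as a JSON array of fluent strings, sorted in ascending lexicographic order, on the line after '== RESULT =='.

Compute (G \ add) ∪ pre:
  G ∩ del = {}  (empty — regression defined)
  G \ add = {ball_in(b3,rmC), carry(b5,right), free(left)} \ {ball_in(b4,rmC), free(left)} = {ball_in(b3,rmC), carry(b5,right)}
  ∪ pre   = {ball_in(b3,rmC), carry(b5,right)} ∪ {carry(b4,left), robot_in(rmC)}
          = {ball_in(b3,rmC), carry(b4,left), carry(b5,right), robot_in(rmC)}

== RESULT ==
["ball_in(b3,rmC)", "carry(b4,left)", "carry(b5,right)", "robot_in(rmC)"]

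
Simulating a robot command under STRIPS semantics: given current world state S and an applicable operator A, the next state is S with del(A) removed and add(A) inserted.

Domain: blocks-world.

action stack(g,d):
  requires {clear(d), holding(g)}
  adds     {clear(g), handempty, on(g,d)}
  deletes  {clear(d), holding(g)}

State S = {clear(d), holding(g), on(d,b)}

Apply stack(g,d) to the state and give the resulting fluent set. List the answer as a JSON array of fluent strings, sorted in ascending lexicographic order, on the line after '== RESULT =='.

Progress:
  pre ⊆ S: {clear(d), holding(g)} ⊆ S  — applicable
  S \ del = {on(d,b)}
  ∪ add   = {clear(g), handempty, on(d,b), on(g,d)}

== RESULT ==
["clear(g)", "handempty", "on(d,b)", "on(g,d)"]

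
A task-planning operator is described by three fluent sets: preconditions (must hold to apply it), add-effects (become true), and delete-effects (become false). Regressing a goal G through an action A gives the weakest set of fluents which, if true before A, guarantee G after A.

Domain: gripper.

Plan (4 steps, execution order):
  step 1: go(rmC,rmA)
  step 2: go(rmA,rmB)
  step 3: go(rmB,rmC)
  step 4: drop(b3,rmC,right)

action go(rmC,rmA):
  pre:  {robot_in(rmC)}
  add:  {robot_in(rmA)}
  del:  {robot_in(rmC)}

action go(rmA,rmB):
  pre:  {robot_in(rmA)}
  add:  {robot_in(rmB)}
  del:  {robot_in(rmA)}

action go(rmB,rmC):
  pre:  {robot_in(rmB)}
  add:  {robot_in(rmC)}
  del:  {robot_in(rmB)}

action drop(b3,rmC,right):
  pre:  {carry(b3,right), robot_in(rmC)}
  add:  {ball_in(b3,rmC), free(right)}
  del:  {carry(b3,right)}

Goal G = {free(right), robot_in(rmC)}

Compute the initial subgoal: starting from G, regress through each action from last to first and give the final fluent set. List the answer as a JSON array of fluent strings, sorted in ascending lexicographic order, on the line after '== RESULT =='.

Work backward from the goal:
  through step 4 (drop(b3,rmC,right)): drop {free(right)}, keep {robot_in(rmC)}, require {carry(b3,right), robot_in(rmC)}
    → {carry(b3,right), robot_in(rmC)}
  through step 3 (go(rmB,rmC)): drop {robot_in(rmC)}, keep {carry(b3,right)}, require {robot_in(rmB)}
    → {carry(b3,right), robot_in(rmB)}
  through step 2 (go(rmA,rmB)): drop {robot_in(rmB)}, keep {carry(b3,right)}, require {robot_in(rmA)}
    → {carry(b3,right), robot_in(rmA)}
  through step 1 (go(rmC,rmA)): drop {robot_in(rmA)}, keep {carry(b3,right)}, require {robot_in(rmC)}
    → {carry(b3,right), robot_in(rmC)}

== RESULT ==
["carry(b3,right)", "robot_in(rmC)"]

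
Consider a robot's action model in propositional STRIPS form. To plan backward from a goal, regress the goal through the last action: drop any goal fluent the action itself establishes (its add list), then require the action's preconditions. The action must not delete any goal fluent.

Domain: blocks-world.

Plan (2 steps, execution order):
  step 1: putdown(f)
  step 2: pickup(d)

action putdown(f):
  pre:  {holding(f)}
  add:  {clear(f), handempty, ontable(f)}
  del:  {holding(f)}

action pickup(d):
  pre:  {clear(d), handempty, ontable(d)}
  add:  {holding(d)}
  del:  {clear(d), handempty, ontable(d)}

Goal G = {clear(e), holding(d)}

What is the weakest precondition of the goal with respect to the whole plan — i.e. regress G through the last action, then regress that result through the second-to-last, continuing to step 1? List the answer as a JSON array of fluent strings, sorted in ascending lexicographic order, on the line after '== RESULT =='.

Regress step by step:
  through step 2 (pickup(d)): drop {holding(d)}, keep {clear(e)}, require {clear(d), handempty, ontable(d)}
    → {clear(d), clear(e), handempty, ontable(d)}
  through step 1 (putdown(f)): drop {handempty}, keep {clear(d), clear(e), ontable(d)}, require {holding(f)}
    → {clear(d), clear(e), holding(f), ontable(d)}

== RESULT ==
["clear(d)", "clear(e)", "holding(f)", "ontable(d)"]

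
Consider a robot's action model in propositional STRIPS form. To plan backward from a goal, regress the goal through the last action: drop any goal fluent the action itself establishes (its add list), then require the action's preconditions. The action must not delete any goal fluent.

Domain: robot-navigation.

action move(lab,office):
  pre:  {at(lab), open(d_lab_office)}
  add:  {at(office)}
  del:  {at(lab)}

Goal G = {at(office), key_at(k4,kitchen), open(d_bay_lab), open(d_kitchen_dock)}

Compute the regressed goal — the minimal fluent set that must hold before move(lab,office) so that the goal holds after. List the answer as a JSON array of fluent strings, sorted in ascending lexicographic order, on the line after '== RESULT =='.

Regress:
  G ∩ del = {}  (empty — regression defined)
  G \ add = {at(office), key_at(k4,kitchen), open(d_bay_lab), open(d_kitchen_dock)} \ {at(office)} = {key_at(k4,kitchen), open(d_bay_lab), open(d_kitchen_dock)}
  ∪ pre   = {key_at(k4,kitchen), open(d_bay_lab), open(d_kitchen_dock)} ∪ {at(lab), open(d_lab_office)}
          = {at(lab), key_at(k4,kitchen), open(d_bay_lab), open(d_kitchen_dock), open(d_lab_office)}

== RESULT ==
["at(lab)", "key_at(k4,kitchen)", "open(d_bay_lab)", "open(d_kitchen_dock)", "open(d_lab_office)"]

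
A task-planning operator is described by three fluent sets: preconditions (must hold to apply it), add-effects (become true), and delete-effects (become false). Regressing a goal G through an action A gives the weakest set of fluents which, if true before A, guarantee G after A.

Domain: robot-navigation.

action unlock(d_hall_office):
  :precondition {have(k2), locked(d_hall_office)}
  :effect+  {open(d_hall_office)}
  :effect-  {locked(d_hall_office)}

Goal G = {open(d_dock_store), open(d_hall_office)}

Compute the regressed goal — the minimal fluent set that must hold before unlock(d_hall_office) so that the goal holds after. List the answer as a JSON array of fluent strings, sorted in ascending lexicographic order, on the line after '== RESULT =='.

Regress:
  G ∩ del = {}  (empty — regression defined)
  G \ add = {open(d_dock_store), open(d_hall_office)} \ {open(d_hall_office)} = {open(d_dock_store)}
  ∪ pre   = {open(d_dock_store)} ∪ {have(k2), locked(d_hall_office)}
          = {have(k2), locked(d_hall_office), open(d_dock_store)}

== RESULT ==
["have(k2)", "locked(d_hall_office)", "open(d_dock_store)"]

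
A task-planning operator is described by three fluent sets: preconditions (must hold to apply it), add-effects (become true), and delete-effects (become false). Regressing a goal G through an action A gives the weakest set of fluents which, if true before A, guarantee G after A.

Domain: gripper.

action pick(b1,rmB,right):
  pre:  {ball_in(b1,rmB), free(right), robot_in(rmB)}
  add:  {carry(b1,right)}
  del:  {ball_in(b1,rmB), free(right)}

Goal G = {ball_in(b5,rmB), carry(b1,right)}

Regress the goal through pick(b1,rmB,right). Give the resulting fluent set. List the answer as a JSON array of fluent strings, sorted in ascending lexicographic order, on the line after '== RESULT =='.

Compute (G \ add) ∪ pre:
  G ∩ del = {}  (empty — regression defined)
  G \ add = {ball_in(b5,rmB), carry(b1,right)} \ {carry(b1,right)} = {ball_in(b5,rmB)}
  ∪ pre   = {ball_in(b5,rmB)} ∪ {ball_in(b1,rmB), free(right), robot_in(rmB)}
          = {ball_in(b1,rmB), ball_in(b5,rmB), free(right), robot_in(rmB)}

== RESULT ==
["ball_in(b1,rmB)", "ball_in(b5,rmB)", "free(right)", "robot_in(rmB)"]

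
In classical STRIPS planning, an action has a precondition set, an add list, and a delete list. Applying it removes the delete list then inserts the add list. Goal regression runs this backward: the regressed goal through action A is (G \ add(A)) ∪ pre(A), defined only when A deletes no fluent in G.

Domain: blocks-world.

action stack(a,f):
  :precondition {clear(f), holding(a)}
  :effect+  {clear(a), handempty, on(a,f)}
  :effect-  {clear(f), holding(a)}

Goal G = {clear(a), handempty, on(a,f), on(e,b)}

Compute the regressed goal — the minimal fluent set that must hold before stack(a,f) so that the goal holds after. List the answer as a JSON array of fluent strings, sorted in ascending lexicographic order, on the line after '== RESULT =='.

Regress:
  G ∩ del = {}  (empty — regression defined)
  G \ add = {clear(a), handempty, on(a,f), on(e,b)} \ {clear(a), handempty, on(a,f)} = {on(e,b)}
  ∪ pre   = {on(e,b)} ∪ {clear(f), holding(a)}
          = {clear(f), holding(a), on(e,b)}

== RESULT ==
["clear(f)", "holding(a)", "on(e,b)"]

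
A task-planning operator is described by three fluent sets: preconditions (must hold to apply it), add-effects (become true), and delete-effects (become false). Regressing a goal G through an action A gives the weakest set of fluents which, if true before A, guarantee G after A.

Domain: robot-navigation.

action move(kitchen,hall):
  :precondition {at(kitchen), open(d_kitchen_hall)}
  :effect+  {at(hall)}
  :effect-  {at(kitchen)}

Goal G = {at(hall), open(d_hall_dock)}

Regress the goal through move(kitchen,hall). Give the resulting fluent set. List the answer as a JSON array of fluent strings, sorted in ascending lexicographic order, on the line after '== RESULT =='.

Regress:
  G ∩ del = {}  (empty — regression defined)
  G \ add = {at(hall), open(d_hall_dock)} \ {at(hall)} = {open(d_hall_dock)}
  ∪ pre   = {open(d_hall_dock)} ∪ {at(kitchen), open(d_kitchen_hall)}
          = {at(kitchen), open(d_hall_dock), open(d_kitchen_hall)}

== RESULT ==
["at(kitchen)", "open(d_hall_dock)", "open(d_kitchen_hall)"]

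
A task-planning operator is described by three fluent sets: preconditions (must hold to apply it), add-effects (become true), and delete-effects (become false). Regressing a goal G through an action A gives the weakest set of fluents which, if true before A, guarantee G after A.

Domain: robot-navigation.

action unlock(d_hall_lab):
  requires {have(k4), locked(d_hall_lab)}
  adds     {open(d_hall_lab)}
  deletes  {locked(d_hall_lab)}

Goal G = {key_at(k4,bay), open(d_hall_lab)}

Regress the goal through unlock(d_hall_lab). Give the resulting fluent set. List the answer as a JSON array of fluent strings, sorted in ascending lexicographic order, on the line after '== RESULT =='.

Regress:
  G ∩ del = {}  (empty — regression defined)
  G \ add = {key_at(k4,bay), open(d_hall_lab)} \ {open(d_hall_lab)} = {key_at(k4,bay)}
  ∪ pre   = {key_at(k4,bay)} ∪ {have(k4), locked(d_hall_lab)}
          = {have(k4), key_at(k4,bay), locked(d_hall_lab)}

== RESULT ==
["have(k4)", "key_at(k4,bay)", "locked(d_hall_lab)"]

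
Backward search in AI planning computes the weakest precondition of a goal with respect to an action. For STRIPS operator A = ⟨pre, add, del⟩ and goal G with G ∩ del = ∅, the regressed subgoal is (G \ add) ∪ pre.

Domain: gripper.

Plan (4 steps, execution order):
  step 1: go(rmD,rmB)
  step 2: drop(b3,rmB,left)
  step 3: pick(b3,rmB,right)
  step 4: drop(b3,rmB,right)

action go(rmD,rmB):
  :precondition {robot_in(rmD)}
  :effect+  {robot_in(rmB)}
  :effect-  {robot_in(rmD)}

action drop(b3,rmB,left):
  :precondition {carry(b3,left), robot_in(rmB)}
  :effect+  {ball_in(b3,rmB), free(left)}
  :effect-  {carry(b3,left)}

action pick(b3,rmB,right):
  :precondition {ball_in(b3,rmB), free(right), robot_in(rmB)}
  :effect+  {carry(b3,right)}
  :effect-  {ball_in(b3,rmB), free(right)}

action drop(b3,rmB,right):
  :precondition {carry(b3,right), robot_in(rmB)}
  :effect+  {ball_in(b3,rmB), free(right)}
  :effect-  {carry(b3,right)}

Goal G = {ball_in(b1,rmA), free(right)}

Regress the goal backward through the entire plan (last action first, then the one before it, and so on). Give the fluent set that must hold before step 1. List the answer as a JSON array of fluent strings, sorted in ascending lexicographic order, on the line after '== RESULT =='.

Work backward from the goal:
  through step 4 (drop(b3,rmB,right)): drop {free(right)}, keep {ball_in(b1,rmA)}, require {carry(b3,right), robot_in(rmB)}
    → {ball_in(b1,rmA), carry(b3,right), robot_in(rmB)}
  through step 3 (pick(b3,rmB,right)): drop {carry(b3,right)}, keep {ball_in(b1,rmA), robot_in(rmB)}, require {ball_in(b3,rmB), free(right), robot_in(rmB)}
    → {ball_in(b1,rmA), ball_in(b3,rmB), free(right), robot_in(rmB)}
  through step 2 (drop(b3,rmB,left)): drop {ball_in(b3,rmB)}, keep {ball_in(b1,rmA), free(right), robot_in(rmB)}, require {carry(b3,left), robot_in(rmB)}
    → {ball_in(b1,rmA), carry(b3,left), free(right), robot_in(rmB)}
  through step 1 (go(rmD,rmB)): drop {robot_in(rmB)}, keep {ball_in(b1,rmA), carry(b3,left), free(right)}, require {robot_in(rmD)}
    → {ball_in(b1,rmA), carry(b3,left), free(right), robot_in(rmD)}

== RESULT ==
["ball_in(b1,rmA)", "carry(b3,left)", "free(right)", "robot_in(rmD)"]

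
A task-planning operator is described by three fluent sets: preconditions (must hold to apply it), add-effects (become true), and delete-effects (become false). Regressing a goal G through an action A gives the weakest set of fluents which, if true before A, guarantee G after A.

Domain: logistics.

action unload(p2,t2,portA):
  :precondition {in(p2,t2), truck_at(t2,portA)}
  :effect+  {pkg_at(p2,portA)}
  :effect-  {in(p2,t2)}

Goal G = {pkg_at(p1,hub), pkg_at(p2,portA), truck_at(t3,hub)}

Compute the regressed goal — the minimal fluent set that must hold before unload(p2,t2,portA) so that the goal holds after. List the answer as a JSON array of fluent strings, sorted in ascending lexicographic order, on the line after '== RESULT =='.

Regress:
  G ∩ del = {}  (empty — regression defined)
  G \ add = {pkg_at(p1,hub), pkg_at(p2,portA), truck_at(t3,hub)} \ {pkg_at(p2,portA)} = {pkg_at(p1,hub), truck_at(t3,hub)}
  ∪ pre   = {pkg_at(p1,hub), truck_at(t3,hub)} ∪ {in(p2,t2), truck_at(t2,portA)}
          = {in(p2,t2), pkg_at(p1,hub), truck_at(t2,portA), truck_at(t3,hub)}

== RESULT ==
["in(p2,t2)", "pkg_at(p1,hub)", "truck_at(t2,portA)", "truck_at(t3,hub)"]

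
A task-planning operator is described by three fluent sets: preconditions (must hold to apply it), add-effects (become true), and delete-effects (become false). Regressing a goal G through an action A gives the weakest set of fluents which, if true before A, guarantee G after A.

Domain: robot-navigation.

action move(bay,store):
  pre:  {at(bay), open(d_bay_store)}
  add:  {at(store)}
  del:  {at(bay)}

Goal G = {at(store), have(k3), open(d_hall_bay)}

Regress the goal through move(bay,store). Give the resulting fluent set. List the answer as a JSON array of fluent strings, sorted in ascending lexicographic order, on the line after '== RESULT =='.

Compute (G \ add) ∪ pre:
  G ∩ del = {}  (empty — regression defined)
  G \ add = {at(store), have(k3), open(d_hall_bay)} \ {at(store)} = {have(k3), open(d_hall_bay)}
  ∪ pre   = {have(k3), open(d_hall_bay)} ∪ {at(bay), open(d_bay_store)}
          = {at(bay), have(k3), open(d_bay_store), open(d_hall_bay)}

== RESULT ==
["at(bay)", "have(k3)", "open(d_bay_store)", "open(d_hall_bay)"]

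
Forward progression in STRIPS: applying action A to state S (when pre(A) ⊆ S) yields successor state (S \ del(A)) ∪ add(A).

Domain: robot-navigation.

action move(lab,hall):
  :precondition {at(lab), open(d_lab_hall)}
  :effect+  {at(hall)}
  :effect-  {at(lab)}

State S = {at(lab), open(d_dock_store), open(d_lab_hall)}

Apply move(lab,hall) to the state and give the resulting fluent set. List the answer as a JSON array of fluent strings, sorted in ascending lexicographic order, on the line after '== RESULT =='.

Progress:
  pre ⊆ S: {at(lab), open(d_lab_hall)} ⊆ S  — applicable
  S \ del = {open(d_dock_store), open(d_lab_hall)}
  ∪ add   = {at(hall), open(d_dock_store), open(d_lab_hall)}

== RESULT ==
["at(hall)", "open(d_dock_store)", "open(d_lab_hall)"]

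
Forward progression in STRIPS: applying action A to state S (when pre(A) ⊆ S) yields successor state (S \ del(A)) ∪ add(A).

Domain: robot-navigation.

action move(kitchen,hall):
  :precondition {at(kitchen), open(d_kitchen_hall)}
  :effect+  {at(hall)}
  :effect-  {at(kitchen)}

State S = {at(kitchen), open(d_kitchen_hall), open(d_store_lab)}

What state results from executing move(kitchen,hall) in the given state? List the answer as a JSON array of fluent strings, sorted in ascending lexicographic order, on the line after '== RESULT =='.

Compute (S \ del) ∪ add:
  pre ⊆ S: {at(kitchen), open(d_kitchen_hall)} ⊆ S  — applicable
  S \ del = {open(d_kitchen_hall), open(d_store_lab)}
  ∪ add   = {at(hall), open(d_kitchen_hall), open(d_store_lab)}

== RESULT ==
["at(hall)", "open(d_kitchen_hall)", "open(d_store_lab)"]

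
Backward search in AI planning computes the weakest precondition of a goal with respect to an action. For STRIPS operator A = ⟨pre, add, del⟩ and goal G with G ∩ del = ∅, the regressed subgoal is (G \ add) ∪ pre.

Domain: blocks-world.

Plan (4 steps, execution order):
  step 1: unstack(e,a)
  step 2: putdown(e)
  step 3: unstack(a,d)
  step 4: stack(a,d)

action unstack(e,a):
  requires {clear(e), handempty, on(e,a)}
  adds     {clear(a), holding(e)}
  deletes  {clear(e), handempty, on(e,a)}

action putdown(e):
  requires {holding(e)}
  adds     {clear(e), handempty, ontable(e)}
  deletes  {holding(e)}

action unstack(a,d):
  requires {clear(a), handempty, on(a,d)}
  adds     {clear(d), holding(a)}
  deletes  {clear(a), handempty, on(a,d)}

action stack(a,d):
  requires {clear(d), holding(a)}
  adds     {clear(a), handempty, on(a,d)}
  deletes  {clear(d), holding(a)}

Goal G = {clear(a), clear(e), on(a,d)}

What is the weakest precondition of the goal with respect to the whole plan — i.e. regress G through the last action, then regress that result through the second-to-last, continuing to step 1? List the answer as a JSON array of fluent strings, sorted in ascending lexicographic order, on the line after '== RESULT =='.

Work backward from the goal:
  through step 4 (stack(a,d)): drop {clear(a), on(a,d)}, keep {clear(e)}, require {clear(d), holding(a)}
    → {clear(d), clear(e), holding(a)}
  through step 3 (unstack(a,d)): drop {clear(d), holding(a)}, keep {clear(e)}, require {clear(a), handempty, on(a,d)}
    → {clear(a), clear(e), handempty, on(a,d)}
  through step 2 (putdown(e)): drop {clear(e), handempty}, keep {clear(a), on(a,d)}, require {holding(e)}
    → {clear(a), holding(e), on(a,d)}
  through step 1 (unstack(e,a)): drop {clear(a), holding(e)}, keep {on(a,d)}, require {clear(e), handempty, on(e,a)}
    → {clear(e), handempty, on(a,d), on(e,a)}

== RESULT ==
["clear(e)", "handempty", "on(a,d)", "on(e,a)"]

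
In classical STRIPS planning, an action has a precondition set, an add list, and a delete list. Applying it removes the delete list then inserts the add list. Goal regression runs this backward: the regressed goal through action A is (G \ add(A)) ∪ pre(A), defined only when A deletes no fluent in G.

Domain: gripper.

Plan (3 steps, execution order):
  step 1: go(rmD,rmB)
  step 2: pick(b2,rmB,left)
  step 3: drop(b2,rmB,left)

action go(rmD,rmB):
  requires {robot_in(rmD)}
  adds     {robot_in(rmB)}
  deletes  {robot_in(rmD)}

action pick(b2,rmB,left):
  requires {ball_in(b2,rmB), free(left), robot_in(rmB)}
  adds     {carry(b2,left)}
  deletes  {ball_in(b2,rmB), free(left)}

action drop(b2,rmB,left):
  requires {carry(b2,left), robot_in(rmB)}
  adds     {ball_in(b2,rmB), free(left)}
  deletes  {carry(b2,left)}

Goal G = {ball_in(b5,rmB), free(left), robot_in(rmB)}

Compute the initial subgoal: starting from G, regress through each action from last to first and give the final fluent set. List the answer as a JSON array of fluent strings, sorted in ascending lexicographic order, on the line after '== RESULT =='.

Work backward from the goal:
  through step 3 (drop(b2,rmB,left)): drop {free(left)}, keep {ball_in(b5,rmB), robot_in(rmB)}, require {carry(b2,left), robot_in(rmB)}
    → {ball_in(b5,rmB), carry(b2,left), robot_in(rmB)}
  through step 2 (pick(b2,rmB,left)): drop {carry(b2,left)}, keep {ball_in(b5,rmB), robot_in(rmB)}, require {ball_in(b2,rmB), free(left), robot_in(rmB)}
    → {ball_in(b2,rmB), ball_in(b5,rmB), free(left), robot_in(rmB)}
  through step 1 (go(rmD,rmB)): drop {robot_in(rmB)}, keep {ball_in(b2,rmB), ball_in(b5,rmB), free(left)}, require {robot_in(rmD)}
    → {ball_in(b2,rmB), ball_in(b5,rmB), free(left), robot_in(rmD)}

== RESULT ==
["ball_in(b2,rmB)", "ball_in(b5,rmB)", "free(left)", "robot_in(rmD)"]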